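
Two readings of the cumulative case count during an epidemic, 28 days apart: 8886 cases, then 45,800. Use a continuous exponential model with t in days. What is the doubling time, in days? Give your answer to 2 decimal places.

doubling time ≈ 11.84 days

r = ln(45800/8886) / 28 = ln(5.15418) / 28 ≈ 0.058565 per day
doubling time = ln 2 / |r| = 0.69315 / 0.058565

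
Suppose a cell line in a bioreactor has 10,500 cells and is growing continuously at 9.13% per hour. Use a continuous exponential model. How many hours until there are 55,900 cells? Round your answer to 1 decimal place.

t ≈ 18.3 hours

55900 = 10500 · e^(0.0913·t)
t = ln(55900/10500) / 0.0913 = ln(5.32381) / 0.0913 = 1.67219 / 0.0913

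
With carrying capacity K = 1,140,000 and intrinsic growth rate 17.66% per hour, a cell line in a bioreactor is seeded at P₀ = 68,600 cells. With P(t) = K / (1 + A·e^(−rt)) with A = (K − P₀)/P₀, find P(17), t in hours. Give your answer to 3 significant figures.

≈ 642,000 cells

A = (1140000 − 68600)/68600 = 15.61808
P(17) = 1140000 / (1 + 15.61808·e^(−0.1766·17)) = 1140000 / (1 + 15.61808·0.049678)
= 1140000 / 1.77587 ≈ 641939.09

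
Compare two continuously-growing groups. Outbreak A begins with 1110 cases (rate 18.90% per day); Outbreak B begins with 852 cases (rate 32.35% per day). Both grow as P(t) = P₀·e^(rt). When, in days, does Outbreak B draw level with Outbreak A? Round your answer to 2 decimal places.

1110·e^(0.189t) = 852·e^(0.3235t)
1110/852 = e^((0.3235 − 0.189)t) → ln(1.30282) = 0.1345·t
t = 0.26453 / 0.1345

t ≈ 1.97 days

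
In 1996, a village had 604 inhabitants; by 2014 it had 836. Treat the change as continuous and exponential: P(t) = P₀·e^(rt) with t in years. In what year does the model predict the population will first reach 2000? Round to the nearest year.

year 2062

r = ln(836/604) / 18 = 0.32505/18 ≈ 0.018059 per year
t = ln(2000/604) / r = 1.19733/0.018059 ≈ 66.3 years after 1996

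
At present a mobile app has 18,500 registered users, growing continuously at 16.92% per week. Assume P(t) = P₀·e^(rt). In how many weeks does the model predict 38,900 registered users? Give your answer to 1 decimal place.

38900 = 18500 · e^(0.1692·t)
t = ln(38900/18500) / 0.1692 = ln(2.1027) / 0.1692 = 0.74322 / 0.1692

t ≈ 4.4 weeks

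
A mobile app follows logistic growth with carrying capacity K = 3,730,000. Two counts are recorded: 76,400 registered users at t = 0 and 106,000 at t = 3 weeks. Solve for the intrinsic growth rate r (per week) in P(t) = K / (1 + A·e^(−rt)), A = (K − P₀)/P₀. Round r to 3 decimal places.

A = (3730000 − 76400)/76400 = 47.82199
106000 = 3730000/(1 + 47.82199·e^(−r·3)) → e^(−3r) = (35.18868 − 1)/47.82199 = 0.714915
r = −ln(0.714915)/3 = 0.33559/3

r ≈ 0.112 per week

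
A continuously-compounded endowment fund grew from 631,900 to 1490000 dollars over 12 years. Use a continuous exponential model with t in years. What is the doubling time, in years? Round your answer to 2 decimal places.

doubling time ≈ 9.70 years

r = ln(1490000/631900) / 12 = ln(2.35797) / 12 ≈ 0.071483 per year
doubling time = ln 2 / |r| = 0.69315 / 0.071483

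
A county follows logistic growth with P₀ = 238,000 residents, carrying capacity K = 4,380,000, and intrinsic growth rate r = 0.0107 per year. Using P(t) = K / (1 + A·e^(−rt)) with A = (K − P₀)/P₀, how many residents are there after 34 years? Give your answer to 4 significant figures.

A = (4380000 − 238000)/238000 = 17.40336
P(34) = 4380000 / (1 + 17.40336·e^(−0.0107·34)) = 4380000 / (1 + 17.40336·0.69503)
= 4380000 / 13.09586 ≈ 334456.81

≈ 334,500 residents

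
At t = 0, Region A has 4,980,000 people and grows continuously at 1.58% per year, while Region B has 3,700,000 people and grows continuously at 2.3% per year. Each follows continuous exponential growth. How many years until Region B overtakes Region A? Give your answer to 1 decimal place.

4980000·e^(0.0158t) = 3700000·e^(0.023t)
4980000/3700000 = e^((0.023 − 0.0158)t) → ln(1.34595) = 0.0072·t
t = 0.2971 / 0.0072

t ≈ 41.3 years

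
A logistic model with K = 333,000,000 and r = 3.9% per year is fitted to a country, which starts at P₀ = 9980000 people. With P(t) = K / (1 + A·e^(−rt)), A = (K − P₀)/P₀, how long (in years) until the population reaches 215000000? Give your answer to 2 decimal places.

t ≈ 104.54 years

A = (333000000 − 9980000)/9980000 = 32.36673
215000000 = 333000000/(1 + 32.36673·e^(−0.039t)) → 1 + 32.36673·e^(−0.039t) = 1.54884
e^(−0.039t) = 0.016957 → t = ln(58.97329)/0.039 = 4.07708/0.039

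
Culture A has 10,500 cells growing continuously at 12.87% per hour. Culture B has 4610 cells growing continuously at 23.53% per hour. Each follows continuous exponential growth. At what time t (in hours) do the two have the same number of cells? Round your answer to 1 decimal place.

t ≈ 7.7 hours

10500·e^(0.1287t) = 4610·e^(0.2353t)
10500/4610 = e^((0.2353 − 0.1287)t) → ln(2.27766) = 0.1066·t
t = 0.82315 / 0.1066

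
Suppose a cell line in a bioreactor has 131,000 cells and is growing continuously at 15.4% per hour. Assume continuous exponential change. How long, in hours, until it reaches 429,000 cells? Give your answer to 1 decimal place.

t ≈ 7.7 hours

429000 = 131000 · e^(0.154·t)
t = ln(429000/131000) / 0.154 = ln(3.27481) / 0.154 = 1.18626 / 0.154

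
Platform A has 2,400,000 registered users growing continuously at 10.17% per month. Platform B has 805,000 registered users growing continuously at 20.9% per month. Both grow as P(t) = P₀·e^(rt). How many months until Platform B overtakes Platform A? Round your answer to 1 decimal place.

2400000·e^(0.1017t) = 805000·e^(0.209t)
2400000/805000 = e^((0.209 − 0.1017)t) → ln(2.98137) = 0.1073·t
t = 1.09238 / 0.1073

t ≈ 10.2 months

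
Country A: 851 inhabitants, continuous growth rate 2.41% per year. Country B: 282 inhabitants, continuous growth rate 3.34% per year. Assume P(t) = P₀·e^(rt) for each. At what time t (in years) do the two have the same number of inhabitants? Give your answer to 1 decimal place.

t ≈ 118.8 years

851·e^(0.0241t) = 282·e^(0.0334t)
851/282 = e^((0.0334 − 0.0241)t) → ln(3.01773) = 0.0093·t
t = 1.10451 / 0.0093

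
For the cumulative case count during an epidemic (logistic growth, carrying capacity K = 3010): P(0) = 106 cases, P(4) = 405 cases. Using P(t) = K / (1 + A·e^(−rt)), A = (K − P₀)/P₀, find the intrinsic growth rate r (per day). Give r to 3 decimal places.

A = (3010 − 106)/106 = 27.39623
405 = 3010/(1 + 27.39623·e^(−r·4)) → e^(−4r) = (7.4321 − 1)/27.39623 = 0.23478
r = −ln(0.23478)/4 = 1.4491/4

r ≈ 0.362 per day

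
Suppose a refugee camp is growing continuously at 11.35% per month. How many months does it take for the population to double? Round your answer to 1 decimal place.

doubling time = ln(2) / |r| = 0.69315 / 0.1135

doubling time ≈ 6.1 months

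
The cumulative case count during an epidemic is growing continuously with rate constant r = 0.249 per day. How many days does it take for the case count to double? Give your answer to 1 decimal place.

doubling time = ln(2) / |r| = 0.69315 / 0.249

doubling time ≈ 2.8 days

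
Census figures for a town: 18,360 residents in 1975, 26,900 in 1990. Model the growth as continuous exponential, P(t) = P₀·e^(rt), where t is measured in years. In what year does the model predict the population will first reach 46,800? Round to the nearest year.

year 2012

r = ln(26900/18360) / 15 = 0.38195/15 ≈ 0.025463 per year
t = ln(46800/18360) / r = 0.93571/0.025463 ≈ 36.75 years after 1975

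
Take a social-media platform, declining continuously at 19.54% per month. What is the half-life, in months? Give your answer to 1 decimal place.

half-life ≈ 3.5 months

half-life = ln(2) / |r| = 0.69315 / 0.1954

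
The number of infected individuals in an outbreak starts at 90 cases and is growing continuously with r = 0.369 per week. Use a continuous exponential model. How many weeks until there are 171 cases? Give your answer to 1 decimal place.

t ≈ 1.7 weeks

171 = 90 · e^(0.369·t)
t = ln(171/90) / 0.369 = ln(1.9) / 0.369 = 0.64185 / 0.369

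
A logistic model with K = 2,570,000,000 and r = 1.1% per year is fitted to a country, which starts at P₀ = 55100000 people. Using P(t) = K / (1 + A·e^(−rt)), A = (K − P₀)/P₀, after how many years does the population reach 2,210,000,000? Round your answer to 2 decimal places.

A = (2570000000 − 55100000)/55100000 = 45.64247
2210000000 = 2570000000/(1 + 45.64247·e^(−0.011t)) → 1 + 45.64247·e^(−0.011t) = 1.1629
e^(−0.011t) = 0.003569 → t = ln(280.19404)/0.011 = 5.63548/0.011

t ≈ 512.32 years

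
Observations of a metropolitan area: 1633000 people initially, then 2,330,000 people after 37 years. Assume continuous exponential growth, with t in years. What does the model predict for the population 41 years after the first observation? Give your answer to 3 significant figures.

r = ln(2330000/1633000) / 37 ≈ 0.009607 per year
P(41) = 1633000 · e^(0.009607·41) = 1633000 · 1.48272 ≈ 2421277.36

≈ 2,420,000 people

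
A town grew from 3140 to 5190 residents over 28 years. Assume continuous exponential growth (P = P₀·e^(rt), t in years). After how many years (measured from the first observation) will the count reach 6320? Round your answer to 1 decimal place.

r = ln(5190/3140) / 28 ≈ 0.017947 per year
t = ln(6320/3140) / r = 0.6995 / 0.017947 ≈ 38.976

t ≈ 39.0 years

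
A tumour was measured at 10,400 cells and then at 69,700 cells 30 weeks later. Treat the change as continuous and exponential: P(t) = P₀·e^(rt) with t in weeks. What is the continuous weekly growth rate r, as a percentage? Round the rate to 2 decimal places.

r ≈ 6.34% per week

69700 = 10400 · e^(r·30)
e^(30r) = 69700/10400 = 6.70192
r = ln(6.70192) / 30 = 1.90239 / 30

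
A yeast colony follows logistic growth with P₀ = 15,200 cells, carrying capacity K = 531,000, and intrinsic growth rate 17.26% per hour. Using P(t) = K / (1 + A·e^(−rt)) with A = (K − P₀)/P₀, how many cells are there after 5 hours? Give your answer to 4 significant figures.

≈ 34,670 cells

A = (531000 − 15200)/15200 = 33.93421
P(5) = 531000 / (1 + 33.93421·e^(−0.1726·5)) = 531000 / (1 + 33.93421·0.421894)
= 531000 / 15.31666 ≈ 34668.14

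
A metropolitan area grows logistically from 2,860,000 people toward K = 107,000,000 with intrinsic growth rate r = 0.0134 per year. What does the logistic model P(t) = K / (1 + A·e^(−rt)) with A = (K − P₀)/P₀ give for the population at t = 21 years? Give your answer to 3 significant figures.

A = (107000000 − 2860000)/2860000 = 36.41259
P(21) = 107000000 / (1 + 36.41259·e^(−0.0134·21)) = 107000000 / (1 + 36.41259·0.754726)
= 107000000 / 28.48154 ≈ 3756819.27

≈ 3,760,000 people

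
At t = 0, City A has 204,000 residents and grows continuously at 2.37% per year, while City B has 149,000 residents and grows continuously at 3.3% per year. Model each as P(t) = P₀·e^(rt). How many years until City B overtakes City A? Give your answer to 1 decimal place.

t ≈ 33.8 years

204000·e^(0.0237t) = 149000·e^(0.033t)
204000/149000 = e^((0.033 − 0.0237)t) → ln(1.36913) = 0.0093·t
t = 0.31417 / 0.0093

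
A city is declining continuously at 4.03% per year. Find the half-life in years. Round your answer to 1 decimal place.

half-life = ln(2) / |r| = 0.69315 / 0.0403

half-life ≈ 17.2 years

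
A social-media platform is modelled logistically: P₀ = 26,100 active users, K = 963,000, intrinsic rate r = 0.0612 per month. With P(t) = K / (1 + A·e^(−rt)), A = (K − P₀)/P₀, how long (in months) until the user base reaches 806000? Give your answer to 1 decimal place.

A = (963000 − 26100)/26100 = 35.89655
806000 = 963000/(1 + 35.89655·e^(−0.0612t)) → 1 + 35.89655·e^(−0.0612t) = 1.19479
e^(−0.0612t) = 0.005426 → t = ln(184.28421)/0.0612 = 5.21648/0.0612

t ≈ 85.2 months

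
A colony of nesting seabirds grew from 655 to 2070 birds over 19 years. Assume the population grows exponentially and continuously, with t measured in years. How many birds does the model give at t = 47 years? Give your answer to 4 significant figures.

r = ln(2070/655) / 19 ≈ 0.060562 per year
P(47) = 655 · e^(0.060562·47) = 655 · 17.2255 ≈ 11282.7

≈ 11,280 birds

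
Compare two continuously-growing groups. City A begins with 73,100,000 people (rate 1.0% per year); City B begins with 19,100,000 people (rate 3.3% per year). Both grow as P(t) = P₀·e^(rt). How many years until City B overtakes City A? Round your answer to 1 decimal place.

73100000·e^(0.01t) = 19100000·e^(0.033t)
73100000/19100000 = e^((0.033 − 0.01)t) → ln(3.82723) = 0.023·t
t = 1.34214 / 0.023

t ≈ 58.4 years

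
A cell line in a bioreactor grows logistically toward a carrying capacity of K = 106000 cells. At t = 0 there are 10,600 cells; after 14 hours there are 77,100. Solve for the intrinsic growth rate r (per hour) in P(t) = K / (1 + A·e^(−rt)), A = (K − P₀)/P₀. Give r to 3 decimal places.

A = (106000 − 10600)/10600 = 9
77100 = 106000/(1 + 9·e^(−r·14)) → e^(−14r) = (1.37484 − 1)/9 = 0.041649
r = −ln(0.041649)/14 = 3.17849/14

r ≈ 0.227 per hour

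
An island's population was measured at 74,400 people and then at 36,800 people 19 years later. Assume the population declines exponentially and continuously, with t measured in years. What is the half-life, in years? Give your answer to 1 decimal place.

r = ln(36800/74400) / 19 = ln(0.49462) / 19 ≈ -0.03705 per year
half-life = ln 2 / |r| = 0.69315 / 0.03705

half-life ≈ 18.7 years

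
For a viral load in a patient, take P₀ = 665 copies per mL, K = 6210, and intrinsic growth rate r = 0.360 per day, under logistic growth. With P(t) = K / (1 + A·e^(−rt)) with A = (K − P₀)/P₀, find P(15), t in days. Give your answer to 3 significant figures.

≈ 5,980 copies per mL

A = (6210 − 665)/665 = 8.33835
P(15) = 6210 / (1 + 8.33835·e^(−0.36·15)) = 6210 / (1 + 8.33835·0.004517)
= 6210 / 1.03766 ≈ 5984.61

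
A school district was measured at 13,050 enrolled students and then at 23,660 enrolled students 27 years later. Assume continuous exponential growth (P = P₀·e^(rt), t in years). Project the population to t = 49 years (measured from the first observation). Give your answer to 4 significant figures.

r = ln(23660/13050) / 27 ≈ 0.022037 per year
P(49) = 13050 · e^(0.022037·49) = 13050 · 2.94412 ≈ 38420.79

≈ 38,420 enrolled students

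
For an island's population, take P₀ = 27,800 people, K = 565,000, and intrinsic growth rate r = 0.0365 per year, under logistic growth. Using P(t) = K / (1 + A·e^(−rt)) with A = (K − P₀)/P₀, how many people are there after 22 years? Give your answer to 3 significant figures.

≈ 58,500 people

A = (565000 − 27800)/27800 = 19.32374
P(22) = 565000 / (1 + 19.32374·e^(−0.0365·22)) = 565000 / (1 + 19.32374·0.447983)
= 565000 / 9.65671 ≈ 58508.56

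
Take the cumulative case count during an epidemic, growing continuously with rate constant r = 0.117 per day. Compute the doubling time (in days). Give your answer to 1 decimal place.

doubling time = ln(2) / |r| = 0.69315 / 0.117

doubling time ≈ 5.9 days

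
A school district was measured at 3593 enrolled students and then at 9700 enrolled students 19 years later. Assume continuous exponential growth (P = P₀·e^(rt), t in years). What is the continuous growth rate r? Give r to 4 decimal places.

r ≈ 0.0523 per year

9700 = 3593 · e^(r·19)
e^(19r) = 9700/3593 = 2.69969
r = ln(2.69969) / 19 = 0.99314 / 19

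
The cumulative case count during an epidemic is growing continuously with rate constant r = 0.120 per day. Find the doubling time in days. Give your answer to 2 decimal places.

doubling time ≈ 5.78 days

doubling time = ln(2) / |r| = 0.69315 / 0.12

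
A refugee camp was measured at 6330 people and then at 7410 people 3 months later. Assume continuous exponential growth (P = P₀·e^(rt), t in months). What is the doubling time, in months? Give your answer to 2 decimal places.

doubling time ≈ 13.20 months

r = ln(7410/6330) / 3 = ln(1.17062) / 3 ≈ 0.05251 per month
doubling time = ln 2 / |r| = 0.69315 / 0.05251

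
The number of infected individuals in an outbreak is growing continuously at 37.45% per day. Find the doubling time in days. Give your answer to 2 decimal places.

doubling time ≈ 1.85 days

doubling time = ln(2) / |r| = 0.69315 / 0.3745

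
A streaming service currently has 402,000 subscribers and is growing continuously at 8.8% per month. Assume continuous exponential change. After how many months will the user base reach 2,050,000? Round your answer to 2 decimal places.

2050000 = 402000 · e^(0.088·t)
t = ln(2050000/402000) / 0.088 = ln(5.0995) / 0.088 = 1.62914 / 0.088

t ≈ 18.51 months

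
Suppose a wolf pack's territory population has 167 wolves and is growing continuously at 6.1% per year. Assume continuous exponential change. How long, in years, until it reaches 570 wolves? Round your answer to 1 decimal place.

t ≈ 20.1 years

570 = 167 · e^(0.061·t)
t = ln(570/167) / 0.061 = ln(3.41317) / 0.061 = 1.22764 / 0.061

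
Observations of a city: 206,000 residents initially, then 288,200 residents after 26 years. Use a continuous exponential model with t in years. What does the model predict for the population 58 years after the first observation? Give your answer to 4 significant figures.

r = ln(288200/206000) / 26 ≈ 0.012915 per year
P(58) = 206000 · e^(0.012915·58) = 206000 · 2.11498 ≈ 435685.45

≈ 435,700 residents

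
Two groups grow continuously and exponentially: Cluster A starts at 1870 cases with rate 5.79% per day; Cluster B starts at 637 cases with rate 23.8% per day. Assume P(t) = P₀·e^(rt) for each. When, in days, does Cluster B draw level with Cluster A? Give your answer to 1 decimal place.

1870·e^(0.0579t) = 637·e^(0.238t)
1870/637 = e^((0.238 − 0.0579)t) → ln(2.93564) = 0.1801·t
t = 1.07692 / 0.1801

t ≈ 6.0 days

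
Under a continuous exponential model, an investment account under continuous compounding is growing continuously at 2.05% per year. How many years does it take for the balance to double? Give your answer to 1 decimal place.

doubling time ≈ 33.8 years

doubling time = ln(2) / |r| = 0.69315 / 0.0205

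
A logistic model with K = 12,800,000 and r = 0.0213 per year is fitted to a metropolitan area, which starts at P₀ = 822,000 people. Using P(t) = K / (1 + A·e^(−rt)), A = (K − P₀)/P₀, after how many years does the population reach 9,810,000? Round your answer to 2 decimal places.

A = (12800000 − 822000)/822000 = 14.57178
9810000 = 12800000/(1 + 14.57178·e^(−0.0213t)) → 1 + 14.57178·e^(−0.0213t) = 1.30479
e^(−0.0213t) = 0.020917 → t = ln(47.80907)/0.0213 = 3.86722/0.0213

t ≈ 181.56 years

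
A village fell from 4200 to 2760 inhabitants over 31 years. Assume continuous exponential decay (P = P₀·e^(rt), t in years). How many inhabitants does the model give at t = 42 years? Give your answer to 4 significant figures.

≈ 2,378 inhabitants

r = ln(2760/4200) / 31 ≈ -0.013544 per year
P(42) = 4200 · e^(-0.013544·42) = 4200 · 0.56619 ≈ 2377.98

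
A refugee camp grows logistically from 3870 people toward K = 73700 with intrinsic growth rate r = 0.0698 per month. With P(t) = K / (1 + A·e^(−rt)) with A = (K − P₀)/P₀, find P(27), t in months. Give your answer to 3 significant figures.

≈ 19,700 people

A = (73700 − 3870)/3870 = 18.04393
P(27) = 73700 / (1 + 18.04393·e^(−0.0698·27)) = 73700 / (1 + 18.04393·0.15189)
= 73700 / 3.74069 ≈ 19702.25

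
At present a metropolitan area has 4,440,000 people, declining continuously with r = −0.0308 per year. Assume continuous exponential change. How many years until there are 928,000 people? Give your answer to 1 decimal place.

t ≈ 50.8 years

928000 = 4440000 · e^(-0.0308·t)
t = ln(928000/4440000) / -0.0308 = ln(0.20901) / -0.0308 = -1.56538 / -0.0308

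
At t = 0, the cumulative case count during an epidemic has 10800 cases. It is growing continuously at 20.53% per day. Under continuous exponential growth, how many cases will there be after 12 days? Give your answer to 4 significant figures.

≈ 126,900 cases

P(12) = 10800 · e^(0.2053·12) = 10800 · e^(2.4636)
= 10800 · 11.74702 ≈ 126867.87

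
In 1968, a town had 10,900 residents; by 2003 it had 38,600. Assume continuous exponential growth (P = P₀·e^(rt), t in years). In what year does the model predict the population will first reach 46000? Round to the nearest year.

year 2008

r = ln(38600/10900) / 35 = 1.26449/35 ≈ 0.036128 per year
t = ln(46000/10900) / r = 1.43988/0.036128 ≈ 39.85 years after 1968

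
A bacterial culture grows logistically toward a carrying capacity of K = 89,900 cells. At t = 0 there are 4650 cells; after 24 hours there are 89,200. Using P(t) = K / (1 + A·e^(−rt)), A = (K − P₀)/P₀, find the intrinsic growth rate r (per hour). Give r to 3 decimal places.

r ≈ 0.323 per hour

A = (89900 − 4650)/4650 = 18.33333
89200 = 89900/(1 + 18.33333·e^(−r·24)) → e^(−24r) = (1.00785 − 1)/18.33333 = 0.000428
r = −ln(0.000428)/24 = 7.75628/24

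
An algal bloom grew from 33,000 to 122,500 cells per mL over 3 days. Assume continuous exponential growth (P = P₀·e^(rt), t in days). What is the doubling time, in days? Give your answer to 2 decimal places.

r = ln(122500/33000) / 3 = ln(3.71212) / 3 ≈ 0.437201 per day
doubling time = ln 2 / |r| = 0.69315 / 0.437201

doubling time ≈ 1.59 days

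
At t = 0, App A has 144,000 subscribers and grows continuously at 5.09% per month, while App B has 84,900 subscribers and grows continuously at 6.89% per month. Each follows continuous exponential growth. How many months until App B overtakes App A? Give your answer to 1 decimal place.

t ≈ 29.4 months

144000·e^(0.0509t) = 84900·e^(0.0689t)
144000/84900 = e^((0.0689 − 0.0509)t) → ln(1.69611) = 0.018·t
t = 0.52834 / 0.018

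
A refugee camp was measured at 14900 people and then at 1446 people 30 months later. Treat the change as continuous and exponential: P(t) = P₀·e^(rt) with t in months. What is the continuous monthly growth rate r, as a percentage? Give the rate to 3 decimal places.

1446 = 14900 · e^(r·30)
e^(30r) = 1446/14900 = 0.09705
r = ln(0.09705) / 30 = -2.33256 / 30

r ≈ -7.775% per month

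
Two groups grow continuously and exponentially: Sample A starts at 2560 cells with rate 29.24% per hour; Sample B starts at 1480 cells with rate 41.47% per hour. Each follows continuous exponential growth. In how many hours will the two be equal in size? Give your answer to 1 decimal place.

t ≈ 4.5 hours

2560·e^(0.2924t) = 1480·e^(0.4147t)
2560/1480 = e^((0.4147 − 0.2924)t) → ln(1.72973) = 0.1223·t
t = 0.54797 / 0.1223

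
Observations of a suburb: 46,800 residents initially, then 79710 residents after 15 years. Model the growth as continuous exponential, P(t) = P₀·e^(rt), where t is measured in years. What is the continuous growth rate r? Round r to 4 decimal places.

r ≈ 0.0355 per year

79710 = 46800 · e^(r·15)
e^(15r) = 79710/46800 = 1.70321
r = ln(1.70321) / 15 = 0.53251 / 15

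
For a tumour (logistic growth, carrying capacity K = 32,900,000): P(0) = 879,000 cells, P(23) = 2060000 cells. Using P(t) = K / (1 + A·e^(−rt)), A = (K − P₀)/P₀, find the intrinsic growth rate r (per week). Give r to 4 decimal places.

A = (32900000 − 879000)/879000 = 36.4289
2060000 = 32900000/(1 + 36.4289·e^(−r·23)) → e^(−23r) = (15.97087 − 1)/36.4289 = 0.410961
r = −ln(0.410961)/23 = 0.88926/23

r ≈ 0.0387 per week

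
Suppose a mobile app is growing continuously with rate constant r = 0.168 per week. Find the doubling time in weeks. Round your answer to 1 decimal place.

doubling time ≈ 4.1 weeks

doubling time = ln(2) / |r| = 0.69315 / 0.168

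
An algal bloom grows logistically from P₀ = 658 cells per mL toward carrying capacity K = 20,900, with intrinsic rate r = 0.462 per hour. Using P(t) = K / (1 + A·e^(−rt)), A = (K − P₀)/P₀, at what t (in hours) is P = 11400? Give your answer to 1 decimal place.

A = (20900 − 658)/658 = 30.76292
11400 = 20900/(1 + 30.76292·e^(−0.462t)) → 1 + 30.76292·e^(−0.462t) = 1.83333
e^(−0.462t) = 0.027089 → t = ln(36.9155)/0.462 = 3.60863/0.462

t ≈ 7.8 hours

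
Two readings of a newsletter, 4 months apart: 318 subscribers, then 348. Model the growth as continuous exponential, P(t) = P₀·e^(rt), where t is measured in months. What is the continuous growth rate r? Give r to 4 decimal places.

r ≈ 0.0225 per month

348 = 318 · e^(r·4)
e^(4r) = 348/318 = 1.09434
r = ln(1.09434) / 4 = 0.09015 / 4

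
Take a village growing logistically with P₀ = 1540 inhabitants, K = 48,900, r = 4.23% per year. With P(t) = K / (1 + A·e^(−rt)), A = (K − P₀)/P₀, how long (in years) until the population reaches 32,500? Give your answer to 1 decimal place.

t ≈ 97.2 years

A = (48900 − 1540)/1540 = 30.75325
32500 = 48900/(1 + 30.75325·e^(−0.0423t)) → 1 + 30.75325·e^(−0.0423t) = 1.50462
e^(−0.0423t) = 0.016409 → t = ln(60.94393)/0.0423 = 4.10995/0.0423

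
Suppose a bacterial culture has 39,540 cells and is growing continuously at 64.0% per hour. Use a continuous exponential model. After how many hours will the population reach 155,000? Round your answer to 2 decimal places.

t ≈ 2.13 hours

155000 = 39540 · e^(0.64·t)
t = ln(155000/39540) / 0.64 = ln(3.92008) / 0.64 = 1.36611 / 0.64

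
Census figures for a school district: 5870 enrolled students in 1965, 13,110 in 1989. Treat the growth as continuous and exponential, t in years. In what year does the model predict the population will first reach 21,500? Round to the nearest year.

year 2004

r = ln(13110/5870) / 24 = 0.80352/24 ≈ 0.03348 per year
t = ln(21500/5870) / r = 1.2982/0.03348 ≈ 38.78 years after 1965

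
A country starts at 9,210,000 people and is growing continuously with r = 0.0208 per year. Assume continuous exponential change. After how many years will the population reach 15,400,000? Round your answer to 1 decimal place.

t ≈ 24.7 years

15400000 = 9210000 · e^(0.0208·t)
t = ln(15400000/9210000) / 0.0208 = ln(1.6721) / 0.0208 = 0.51408 / 0.0208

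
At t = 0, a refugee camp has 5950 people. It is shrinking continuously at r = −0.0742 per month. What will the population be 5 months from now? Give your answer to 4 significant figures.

P(5) = 5950 · e^(-0.0742·5) = 5950 · e^(-0.371)
= 5950 · 0.69004 ≈ 4105.76

≈ 4,106 people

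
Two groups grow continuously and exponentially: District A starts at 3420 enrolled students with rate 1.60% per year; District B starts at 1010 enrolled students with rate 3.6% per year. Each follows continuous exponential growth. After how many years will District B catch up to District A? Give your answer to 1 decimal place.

t ≈ 61.0 years

3420·e^(0.016t) = 1010·e^(0.036t)
3420/1010 = e^((0.036 − 0.016)t) → ln(3.38614) = 0.02·t
t = 1.21969 / 0.02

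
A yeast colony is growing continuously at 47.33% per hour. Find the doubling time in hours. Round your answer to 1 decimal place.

doubling time = ln(2) / |r| = 0.69315 / 0.4733

doubling time ≈ 1.5 hours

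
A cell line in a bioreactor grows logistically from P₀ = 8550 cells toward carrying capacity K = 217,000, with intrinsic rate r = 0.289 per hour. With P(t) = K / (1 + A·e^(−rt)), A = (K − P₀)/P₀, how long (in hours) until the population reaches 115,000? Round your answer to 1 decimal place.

A = (217000 − 8550)/8550 = 24.38012
115000 = 217000/(1 + 24.38012·e^(−0.289t)) → 1 + 24.38012·e^(−0.289t) = 1.88696
e^(−0.289t) = 0.03638 → t = ln(27.48739)/0.289 = 3.31373/0.289

t ≈ 11.5 hours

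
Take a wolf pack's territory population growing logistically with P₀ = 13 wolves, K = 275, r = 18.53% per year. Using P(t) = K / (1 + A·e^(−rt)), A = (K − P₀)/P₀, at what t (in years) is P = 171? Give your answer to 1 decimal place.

t ≈ 18.9 years

A = (275 − 13)/13 = 20.15385
171 = 275/(1 + 20.15385·e^(−0.1853t)) → 1 + 20.15385·e^(−0.1853t) = 1.60819
e^(−0.1853t) = 0.030177 → t = ln(33.13757)/0.1853 = 3.50067/0.1853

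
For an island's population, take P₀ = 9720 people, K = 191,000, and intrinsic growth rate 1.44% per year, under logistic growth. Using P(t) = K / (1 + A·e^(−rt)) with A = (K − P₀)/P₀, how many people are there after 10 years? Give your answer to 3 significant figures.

A = (191000 − 9720)/9720 = 18.65021
P(10) = 191000 / (1 + 18.65021·e^(−0.0144·10)) = 191000 / (1 + 18.65021·0.865888)
= 191000 / 17.14898 ≈ 11137.69

≈ 11,100 people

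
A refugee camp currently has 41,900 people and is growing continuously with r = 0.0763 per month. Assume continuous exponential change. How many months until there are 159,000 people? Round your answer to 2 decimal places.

t ≈ 17.48 months

159000 = 41900 · e^(0.0763·t)
t = ln(159000/41900) / 0.0763 = ln(3.79475) / 0.0763 = 1.33362 / 0.0763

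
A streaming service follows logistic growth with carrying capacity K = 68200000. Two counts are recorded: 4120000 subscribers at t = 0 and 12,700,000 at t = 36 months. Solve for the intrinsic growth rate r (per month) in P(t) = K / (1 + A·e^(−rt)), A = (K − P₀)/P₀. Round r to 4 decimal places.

A = (68200000 − 4120000)/4120000 = 15.5534
12700000 = 68200000/(1 + 15.5534·e^(−r·36)) → e^(−36r) = (5.37008 − 1)/15.5534 = 0.280973
r = −ln(0.280973)/36 = 1.2695/36

r ≈ 0.0353 per month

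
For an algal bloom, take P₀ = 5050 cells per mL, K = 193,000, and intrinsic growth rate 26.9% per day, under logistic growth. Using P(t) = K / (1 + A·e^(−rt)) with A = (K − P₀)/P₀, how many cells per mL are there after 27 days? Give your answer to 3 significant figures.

A = (193000 − 5050)/5050 = 37.21782
P(27) = 193000 / (1 + 37.21782·e^(−0.269·27)) = 193000 / (1 + 37.21782·0.000701)
= 193000 / 1.02609 ≈ 188092.71

≈ 188,000 cells per mL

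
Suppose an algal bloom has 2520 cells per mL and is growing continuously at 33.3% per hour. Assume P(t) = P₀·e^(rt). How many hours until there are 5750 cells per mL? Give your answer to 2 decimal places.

5750 = 2520 · e^(0.333·t)
t = ln(5750/2520) / 0.333 = ln(2.28175) / 0.333 = 0.82494 / 0.333

t ≈ 2.48 hours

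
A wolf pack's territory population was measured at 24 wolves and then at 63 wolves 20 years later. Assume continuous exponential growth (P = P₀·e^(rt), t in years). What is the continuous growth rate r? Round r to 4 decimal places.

r ≈ 0.0483 per year

63 = 24 · e^(r·20)
e^(20r) = 63/24 = 2.625
r = ln(2.625) / 20 = 0.96508 / 20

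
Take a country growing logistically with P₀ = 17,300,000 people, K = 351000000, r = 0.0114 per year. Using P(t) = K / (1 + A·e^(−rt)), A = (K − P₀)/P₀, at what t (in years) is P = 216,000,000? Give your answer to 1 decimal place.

A = (351000000 − 17300000)/17300000 = 19.28902
216000000 = 351000000/(1 + 19.28902·e^(−0.0114t)) → 1 + 19.28902·e^(−0.0114t) = 1.625
e^(−0.0114t) = 0.032402 → t = ln(30.86243)/0.0114 = 3.42954/0.0114

t ≈ 300.8 years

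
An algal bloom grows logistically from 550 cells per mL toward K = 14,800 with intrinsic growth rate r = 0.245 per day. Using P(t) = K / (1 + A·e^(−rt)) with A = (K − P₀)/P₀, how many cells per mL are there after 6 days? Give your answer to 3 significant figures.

A = (14800 − 550)/550 = 25.90909
P(6) = 14800 / (1 + 25.90909·e^(−0.245·6)) = 14800 / (1 + 25.90909·0.229925)
= 14800 / 6.95716 ≈ 2127.3

≈ 2,130 cells per mL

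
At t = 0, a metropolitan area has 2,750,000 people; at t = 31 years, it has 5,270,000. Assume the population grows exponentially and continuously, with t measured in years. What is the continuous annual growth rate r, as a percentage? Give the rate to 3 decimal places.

r ≈ 2.098% per year

5270000 = 2750000 · e^(r·31)
e^(31r) = 5270000/2750000 = 1.91636
r = ln(1.91636) / 31 = 0.65043 / 31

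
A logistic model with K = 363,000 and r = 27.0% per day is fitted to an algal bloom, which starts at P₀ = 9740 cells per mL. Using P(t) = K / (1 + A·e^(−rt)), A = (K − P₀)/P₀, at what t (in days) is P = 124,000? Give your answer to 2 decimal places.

t ≈ 10.87 days

A = (363000 − 9740)/9740 = 36.26899
124000 = 363000/(1 + 36.26899·e^(−0.27t)) → 1 + 36.26899·e^(−0.27t) = 2.92742
e^(−0.27t) = 0.053142 → t = ln(18.81739)/0.27 = 2.93478/0.27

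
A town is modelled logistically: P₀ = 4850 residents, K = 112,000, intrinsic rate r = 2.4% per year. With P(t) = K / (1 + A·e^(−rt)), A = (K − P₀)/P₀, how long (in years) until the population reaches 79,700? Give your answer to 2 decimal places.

t ≈ 166.60 years

A = (112000 − 4850)/4850 = 22.09278
79700 = 112000/(1 + 22.09278·e^(−0.024t)) → 1 + 22.09278·e^(−0.024t) = 1.40527
e^(−0.024t) = 0.018344 → t = ln(54.51377)/0.024 = 3.99845/0.024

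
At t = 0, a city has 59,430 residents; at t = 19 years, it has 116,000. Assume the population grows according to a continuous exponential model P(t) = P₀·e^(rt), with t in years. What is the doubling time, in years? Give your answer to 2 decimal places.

r = ln(116000/59430) / 19 = ln(1.95188) / 19 ≈ 0.0352 per year
doubling time = ln 2 / |r| = 0.69315 / 0.0352

doubling time ≈ 19.69 years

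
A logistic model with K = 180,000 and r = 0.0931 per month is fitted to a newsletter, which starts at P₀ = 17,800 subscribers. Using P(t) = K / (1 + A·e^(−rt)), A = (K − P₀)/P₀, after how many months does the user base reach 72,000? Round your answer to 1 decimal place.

t ≈ 19.4 months

A = (180000 − 17800)/17800 = 9.11236
72000 = 180000/(1 + 9.11236·e^(−0.0931t)) → 1 + 9.11236·e^(−0.0931t) = 2.5
e^(−0.0931t) = 0.164612 → t = ln(6.07491)/0.0931 = 1.80417/0.0931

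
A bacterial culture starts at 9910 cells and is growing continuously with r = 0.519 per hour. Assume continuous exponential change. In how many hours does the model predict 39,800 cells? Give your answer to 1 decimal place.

39800 = 9910 · e^(0.519·t)
t = ln(39800/9910) / 0.519 = ln(4.01615) / 0.519 = 1.39032 / 0.519

t ≈ 2.7 hours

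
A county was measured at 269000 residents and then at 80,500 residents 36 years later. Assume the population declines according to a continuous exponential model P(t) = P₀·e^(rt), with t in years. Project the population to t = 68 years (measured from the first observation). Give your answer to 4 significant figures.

≈ 27,550 residents

r = ln(80500/269000) / 36 ≈ -0.033513 per year
P(68) = 269000 · e^(-0.033513·68) = 269000 · 0.1024 ≈ 27545.89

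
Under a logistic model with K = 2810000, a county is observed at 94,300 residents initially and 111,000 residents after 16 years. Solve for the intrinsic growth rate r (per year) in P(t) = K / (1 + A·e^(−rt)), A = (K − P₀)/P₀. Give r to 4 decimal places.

A = (2810000 − 94300)/94300 = 28.79852
111000 = 2810000/(1 + 28.79852·e^(−r·16)) → e^(−16r) = (25.31532 − 1)/28.79852 = 0.844325
r = −ln(0.844325)/16 = 0.16922/16

r ≈ 0.0106 per year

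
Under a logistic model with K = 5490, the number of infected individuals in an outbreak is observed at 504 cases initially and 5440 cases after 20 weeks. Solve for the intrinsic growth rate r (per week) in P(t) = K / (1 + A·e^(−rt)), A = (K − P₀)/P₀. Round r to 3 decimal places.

A = (5490 − 504)/504 = 9.89286
5440 = 5490/(1 + 9.89286·e^(−r·20)) → e^(−20r) = (1.00919 − 1)/9.89286 = 0.000929
r = −ln(0.000929)/20 = 6.98132/20

r ≈ 0.349 per week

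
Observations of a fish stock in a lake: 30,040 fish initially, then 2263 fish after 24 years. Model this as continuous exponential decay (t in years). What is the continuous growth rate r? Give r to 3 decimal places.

2263 = 30040 · e^(r·24)
e^(24r) = 2263/30040 = 0.07533
r = ln(0.07533) / 24 = -2.58584 / 24

r ≈ -0.108 per year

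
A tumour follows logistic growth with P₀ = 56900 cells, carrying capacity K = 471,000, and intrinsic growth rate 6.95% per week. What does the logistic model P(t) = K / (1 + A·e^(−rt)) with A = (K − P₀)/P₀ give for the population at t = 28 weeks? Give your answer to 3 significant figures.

≈ 231,000 cells

A = (471000 − 56900)/56900 = 7.27768
P(28) = 471000 / (1 + 7.27768·e^(−0.0695·28)) = 471000 / (1 + 7.27768·0.142844)
= 471000 / 2.03958 ≈ 230930.44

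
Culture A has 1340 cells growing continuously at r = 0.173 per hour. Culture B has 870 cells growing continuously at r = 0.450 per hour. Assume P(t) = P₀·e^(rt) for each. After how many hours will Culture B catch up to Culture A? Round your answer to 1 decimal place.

1340·e^(0.173t) = 870·e^(0.45t)
1340/870 = e^((0.45 − 0.173)t) → ln(1.54023) = 0.277·t
t = 0.43193 / 0.277

t ≈ 1.6 hours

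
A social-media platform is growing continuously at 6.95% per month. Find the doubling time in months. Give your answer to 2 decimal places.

doubling time ≈ 9.97 months

doubling time = ln(2) / |r| = 0.69315 / 0.0695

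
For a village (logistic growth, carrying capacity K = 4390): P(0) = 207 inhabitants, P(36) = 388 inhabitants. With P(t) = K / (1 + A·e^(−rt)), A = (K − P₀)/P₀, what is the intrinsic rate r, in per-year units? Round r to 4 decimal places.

r ≈ 0.0187 per year

A = (4390 − 207)/207 = 20.20773
388 = 4390/(1 + 20.20773·e^(−r·36)) → e^(−36r) = (11.31443 − 1)/20.20773 = 0.51042
r = −ln(0.51042)/36 = 0.67252/36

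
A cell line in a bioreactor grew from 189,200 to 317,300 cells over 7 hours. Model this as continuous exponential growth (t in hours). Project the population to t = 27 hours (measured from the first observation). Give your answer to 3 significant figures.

≈ 1,390,000 cells

r = ln(317300/189200) / 7 ≈ 0.073863 per hour
P(27) = 189200 · e^(0.073863·27) = 189200 · 7.34712 ≈ 1390075.77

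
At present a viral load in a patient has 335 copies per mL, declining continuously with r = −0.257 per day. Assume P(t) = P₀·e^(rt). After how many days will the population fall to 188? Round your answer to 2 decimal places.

t ≈ 2.25 days

188 = 335 · e^(-0.257·t)
t = ln(188/335) / -0.257 = ln(0.56119) / -0.257 = -0.57769 / -0.257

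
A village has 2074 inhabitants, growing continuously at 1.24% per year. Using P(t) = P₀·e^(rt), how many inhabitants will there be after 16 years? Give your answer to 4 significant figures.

≈ 2,529 inhabitants

P(16) = 2074 · e^(0.0124·16) = 2074 · e^(0.1984)
= 2074 · 1.21945 ≈ 2529.14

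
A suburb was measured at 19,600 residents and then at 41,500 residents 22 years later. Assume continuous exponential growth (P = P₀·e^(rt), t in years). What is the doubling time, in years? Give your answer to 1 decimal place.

r = ln(41500/19600) / 22 = ln(2.11735) / 22 ≈ 0.034098 per year
doubling time = ln 2 / |r| = 0.69315 / 0.034098

doubling time ≈ 20.3 years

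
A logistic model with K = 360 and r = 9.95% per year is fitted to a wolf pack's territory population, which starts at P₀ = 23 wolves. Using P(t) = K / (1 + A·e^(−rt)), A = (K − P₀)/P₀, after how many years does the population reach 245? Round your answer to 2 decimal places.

A = (360 − 23)/23 = 14.65217
245 = 360/(1 + 14.65217·e^(−0.0995t)) → 1 + 14.65217·e^(−0.0995t) = 1.46939
e^(−0.0995t) = 0.032035 → t = ln(31.2155)/0.0995 = 3.44091/0.0995

t ≈ 34.58 years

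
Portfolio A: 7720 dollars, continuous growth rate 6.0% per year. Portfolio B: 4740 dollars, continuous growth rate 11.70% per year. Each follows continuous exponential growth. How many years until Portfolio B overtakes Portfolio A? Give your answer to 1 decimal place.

7720·e^(0.06t) = 4740·e^(0.117t)
7720/4740 = e^((0.117 − 0.06)t) → ln(1.62869) = 0.057·t
t = 0.48778 / 0.057

t ≈ 8.6 years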